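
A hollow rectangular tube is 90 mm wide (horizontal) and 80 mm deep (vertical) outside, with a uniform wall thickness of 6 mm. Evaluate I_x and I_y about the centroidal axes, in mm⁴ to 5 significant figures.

Treat the section as a set of non-overlapping primitives; coordinates are from the bounding-box lower-left.
Outer rectangle: 90 × 80, A = 7 200 mm², y = 40 mm, Ī = 3 840 000 mm⁴.
Inner void (subtracted): 78 × 68, A = 5 304 mm², y = 40 mm, Ī = 2 043 808 mm⁴.
By symmetry the centroid is at mid-height, ȳ = 40 mm.
All pieces are centred on the centroidal x-axis, so I = ΣĪ (holes subtracted) = 1 796 192 mm⁴.
Repeating about the centroidal y-axis gives I_y = 2 170 872 mm⁴.

I_x ≈ 1.7962 × 10⁶ mm⁴, I_y ≈ 2.1709 × 10⁶ mm⁴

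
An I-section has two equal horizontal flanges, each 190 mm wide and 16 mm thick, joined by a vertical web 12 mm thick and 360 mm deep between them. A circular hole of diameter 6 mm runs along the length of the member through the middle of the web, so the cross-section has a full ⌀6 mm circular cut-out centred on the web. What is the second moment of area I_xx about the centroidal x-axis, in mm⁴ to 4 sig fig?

Split into non-overlapping primitives; take the origin at the lower-left of the bounding box.
Bottom flange: 190 × 16, A = 3 040 mm², y = 8 mm, Ī = 64853.3 mm⁴.
Web: 12 × 360, A = 4 320 mm², y = 196 mm, Ī = 46 656 000 mm⁴.
Top flange: 190 × 16, A = 3 040 mm², y = 384 mm, Ī = 64853.3 mm⁴.
Hole (subtracted): ⌀6, A = 28.2743 mm², y = 196 mm, Ī = 63.6173 mm⁴.
By symmetry the centroid is at mid-height, ȳ = 196 mm.
Transfer each piece to the centroidal x-axis using Ī + A·d² with d = y − 196:
  bottom flange: d = -188 mm → contributes +107 510 613 mm⁴
  web: d = 0 mm → contributes +46 656 000 mm⁴
  top flange: d = 188 mm → contributes +107 510 613 mm⁴
  hole: d = 0 mm → contributes −63.6173 mm⁴
Total I = 261 677 163 mm⁴.

I_xx ≈ 2.617 × 10⁸ mm⁴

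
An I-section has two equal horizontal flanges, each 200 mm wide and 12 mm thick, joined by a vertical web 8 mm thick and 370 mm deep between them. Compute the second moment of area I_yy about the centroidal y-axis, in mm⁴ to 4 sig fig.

Decompose the section into non-overlapping parts with the origin at the bottom-left of its bounding rectangle.
Bottom flange: 200 × 12, A = 2 400 mm², x = 100 mm, Ī = 8 000 000 mm⁴.
Web: 8 × 370, A = 2 960 mm², x = 100 mm, Ī = 15786.7 mm⁴.
Top flange: 200 × 12, A = 2 400 mm², x = 100 mm, Ī = 8 000 000 mm⁴.
By symmetry the centroid is at mid-width, x̄ = 100 mm.
All pieces are centred on the centroidal y-axis, so I = ΣĪ = 16 015 787 mm⁴.

I_yy ≈ 1.602 × 10⁷ mm⁴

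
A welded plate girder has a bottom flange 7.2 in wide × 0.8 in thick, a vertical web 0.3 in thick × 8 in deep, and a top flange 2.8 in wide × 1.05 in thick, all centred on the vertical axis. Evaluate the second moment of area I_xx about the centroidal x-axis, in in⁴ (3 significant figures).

I_xx ≈ 172 in⁴

Break the section into simple shapes (no overlaps), measuring from the bottom-left corner of the bounding box.
Bottom plate: 7.2 × 0.8, A = 5.76 in², y = 0.4 in, Ī = 0.3072 in⁴.
Web plate: 0.3 × 8, A = 2.4 in², y = 4.8 in, Ī = 12.8 in⁴.
Top plate: 2.8 × 1.05, A = 2.94 in², y = 9.325 in, Ī = 0.27011 in⁴.
Centroid: ȳ = ΣA·y / ΣA = 3.7153 in.
Transfer each piece to the centroidal x-axis using Ī + A·d² with d = y − 3.7153:
  bottom plate: d = -3.3153 in → contributes +63.615 in⁴
  web plate: d = 1.0847 in → contributes +15.624 in⁴
  top plate: d = 5.6097 in → contributes +92.789 in⁴
Total I = 172.03 in⁴.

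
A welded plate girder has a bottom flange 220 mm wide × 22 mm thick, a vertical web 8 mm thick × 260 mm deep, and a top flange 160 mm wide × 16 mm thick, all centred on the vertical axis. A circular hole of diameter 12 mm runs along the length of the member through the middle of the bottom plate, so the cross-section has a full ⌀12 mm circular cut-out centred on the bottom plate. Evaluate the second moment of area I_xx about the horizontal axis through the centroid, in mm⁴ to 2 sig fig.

Break the section into simple shapes (no overlaps), measuring from the bottom-left corner of the bounding box.
Bottom plate: 220 × 22, A = 4 840 mm², y = 11 mm, Ī = 195 213 mm⁴.
Web plate: 8 × 260, A = 2 080 mm², y = 152 mm, Ī = 11 717 333 mm⁴.
Top plate: 160 × 16, A = 2 560 mm², y = 290 mm, Ī = 54 613 mm⁴.
Hole (subtracted): ⌀12, A = 113.1 mm², y = 11 mm, Ī = 1 018 mm⁴.
Centroid: ȳ = ΣA·y / ΣA = 118.6 mm.
Transfer each piece to the horizontal axis through the centroid using Ī + A·d² with d = y − 118.6:
  bottom plate: d = -107.6 mm → contributes +56 191 690 mm⁴
  web plate: d = 33.44 mm → contributes +14 043 022 mm⁴
  top plate: d = 171.4 mm → contributes +75 295 803 mm⁴
  hole: d = -107.6 mm → contributes −1 309 500 mm⁴
Total I = 144 221 015 mm⁴.

I_xx ≈ 1.4 × 10⁸ mm⁴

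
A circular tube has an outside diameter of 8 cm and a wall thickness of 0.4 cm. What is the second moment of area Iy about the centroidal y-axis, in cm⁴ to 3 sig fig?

Iy ≈ 69.1 cm⁴

Decompose the section into non-overlapping parts with the origin at the bottom-left of its bounding rectangle.
Outer circle: ⌀8, A = 50.265 cm², x = 4 cm, Ī = 201.06 cm⁴.
Bore (subtracted): ⌀7.2, A = 40.715 cm², x = 4 cm, Ī = 131.92 cm⁴.
By symmetry the centroid is at mid-width, x̄ = 4 cm.
All pieces are centred on the centroidal y-axis, so I = ΣĪ (holes subtracted) = 69.145 cm⁴.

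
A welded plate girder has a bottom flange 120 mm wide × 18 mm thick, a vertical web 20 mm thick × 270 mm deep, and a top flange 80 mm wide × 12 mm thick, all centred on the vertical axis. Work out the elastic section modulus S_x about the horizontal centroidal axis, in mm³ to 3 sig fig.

S_x ≈ 5.56 × 10⁵ mm³

Split into non-overlapping primitives; take the origin at the lower-left of the bounding box.
Bottom plate: 120 × 18, A = 2 160 mm², y = 9 mm, Ī = 58 320 mm⁴.
Web plate: 20 × 270, A = 5 400 mm², y = 153 mm, Ī = 32 805 000 mm⁴.
Top plate: 80 × 12, A = 960 mm², y = 294 mm, Ī = 11 520 mm⁴.
Centroid: ȳ = ΣA·y / ΣA = 132.38 mm.
Transfer each piece to the horizontal centroidal axis using Ī + A·d² with d = y − 132.38:
  bottom plate: d = -123.38 mm → contributes +32 939 339 mm⁴
  web plate: d = 20.62 mm → contributes +35 100 933 mm⁴
  top plate: d = 161.62 mm → contributes +25 087 616 mm⁴
Total I = 93 127 888 mm⁴.
Extreme fibre distance c = 167.62 mm; S = I/c = 555 590 mm³.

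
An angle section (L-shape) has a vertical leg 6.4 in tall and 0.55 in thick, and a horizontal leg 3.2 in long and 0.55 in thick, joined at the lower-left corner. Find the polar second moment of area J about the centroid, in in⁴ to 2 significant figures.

J ≈ 24 in⁴

Treat the section as a set of non-overlapping primitives; coordinates are from the bounding-box lower-left.
Vertical leg: 0.55 × 6.4, A = 3.52 in², y = 3.2 in, Ī = 12.01 in⁴.
Horizontal leg (remainder): 2.65 × 0.55, A = 1.458 in², y = 0.275 in, Ī = 0.03674 in⁴.
Centroid: ȳ = ΣA·y / ΣA = 2.344 in.
Transfer each piece to the centroidal x-axis using Ī + A·d² with d = y − 2.344:
  vertical leg: d = 0.8565 in → contributes +14.6 in⁴
  horizontal leg (remainder): d = -2.069 in → contributes +6.273 in⁴
Total I = 20.87 in⁴.
For the y-axis: x̄ = 0.7435 in.
Repeating about the centroidal y-axis gives I_y = 3.58 in⁴.
Polar second moment: J = I_x + I_y = 24.45 in⁴.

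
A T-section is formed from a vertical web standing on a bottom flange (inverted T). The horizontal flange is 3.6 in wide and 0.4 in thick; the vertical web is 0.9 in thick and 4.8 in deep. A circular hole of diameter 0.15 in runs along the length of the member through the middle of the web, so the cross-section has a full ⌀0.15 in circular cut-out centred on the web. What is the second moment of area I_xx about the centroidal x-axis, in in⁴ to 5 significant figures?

Break the section into simple shapes (no overlaps), measuring from the bottom-left corner of the bounding box.
Flange: 3.6 × 0.4, A = 1.44 in², y = 0.2 in, Ī = 0.0192 in⁴.
Web: 0.9 × 4.8, A = 4.32 in², y = 2.8 in, Ī = 8.2944 in⁴.
Hole (subtracted): ⌀0.15, A = 0.01767146 in², y = 2.8 in, Ī = 0.00002485049 in⁴.
Centroid: ȳ = ΣA·y / ΣA = 2.148 in.
Transfer each piece to the centroidal x-axis using Ī + A·d² with d = y − 2.148:
  flange: d = -1.948 in → contributes +5.483572 in⁴
  web: d = 0.6520003 in → contributes +10.13085 in⁴
  hole: d = 0.6520003 in → contributes −0.007537065 in⁴
Total I = 15.60689 in⁴.

I_xx ≈ 15.607 in⁴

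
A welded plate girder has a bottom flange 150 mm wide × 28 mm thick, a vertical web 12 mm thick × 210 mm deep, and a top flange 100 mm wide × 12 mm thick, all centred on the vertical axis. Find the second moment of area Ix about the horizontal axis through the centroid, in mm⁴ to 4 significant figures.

Treat the section as a set of non-overlapping primitives; coordinates are from the bounding-box lower-left.
Bottom plate: 150 × 28, A = 4 200 mm², y = 14 mm, Ī = 274 400 mm⁴.
Web plate: 12 × 210, A = 2 520 mm², y = 133 mm, Ī = 9 261 000 mm⁴.
Top plate: 100 × 12, A = 1 200 mm², y = 244 mm, Ī = 14 400 mm⁴.
Centroid: ȳ = ΣA·y / ΣA = 86.7121 mm.
Transfer each piece to the horizontal axis through the centroid using Ī + A·d² with d = y − 86.7121:
  bottom plate: d = -72.7121 mm → contributes +22 480 021 mm⁴
  web plate: d = 46.2879 mm → contributes +14 660 271 mm⁴
  top plate: d = 157.288 mm → contributes +29 701 772 mm⁴
Total I = 66 842 064 mm⁴.

Ix ≈ 6.684 × 10⁷ mm⁴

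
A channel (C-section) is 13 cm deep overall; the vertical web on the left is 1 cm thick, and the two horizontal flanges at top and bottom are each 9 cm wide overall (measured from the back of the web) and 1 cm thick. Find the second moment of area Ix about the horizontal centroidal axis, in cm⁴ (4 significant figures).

Ix ≈ 760.4 cm⁴

Break the section into simple shapes (no overlaps), measuring from the bottom-left corner of the bounding box.
Web: 1 × 13, A = 13 cm², y = 6.5 cm, Ī = 183.083 cm⁴.
Top flange (beyond web): 8 × 1, A = 8 cm², y = 12.5 cm, Ī = 0.666667 cm⁴.
Bottom flange (beyond web): 8 × 1, A = 8 cm², y = 0.5 cm, Ī = 0.666667 cm⁴.
By symmetry the centroid is at mid-height, ȳ = 6.5 cm.
Transfer each piece to the horizontal centroidal axis using Ī + A·d² with d = y − 6.5:
  web: d = 0 cm → contributes +183.083 cm⁴
  top flange (beyond web): d = 6 cm → contributes +288.667 cm⁴
  bottom flange (beyond web): d = -6 cm → contributes +288.667 cm⁴
Total I = 760.417 cm⁴.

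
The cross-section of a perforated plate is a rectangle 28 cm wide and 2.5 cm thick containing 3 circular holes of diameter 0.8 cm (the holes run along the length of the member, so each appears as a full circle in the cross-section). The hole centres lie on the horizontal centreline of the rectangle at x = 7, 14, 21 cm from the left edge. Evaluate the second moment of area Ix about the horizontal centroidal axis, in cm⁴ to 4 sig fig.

Ix ≈ 36.40 cm⁴

Split into non-overlapping primitives; take the origin at the lower-left of the bounding box.
Plate: 28 × 2.5, A = 70 cm², y = 1.25 cm, Ī = 36.4583 cm⁴.
Hole 1 (subtracted): ⌀0.8, A = 0.502655 cm², y = 1.25 cm, Ī = 0.0201062 cm⁴.
Hole 2 (subtracted): ⌀0.8, A = 0.502655 cm², y = 1.25 cm, Ī = 0.0201062 cm⁴.
Hole 3 (subtracted): ⌀0.8, A = 0.502655 cm², y = 1.25 cm, Ī = 0.0201062 cm⁴.
By symmetry the centroid is at mid-height, ȳ = 1.25 cm.
All pieces are centred on the horizontal centroidal axis, so I = ΣĪ (holes subtracted) = 36.398 cm⁴.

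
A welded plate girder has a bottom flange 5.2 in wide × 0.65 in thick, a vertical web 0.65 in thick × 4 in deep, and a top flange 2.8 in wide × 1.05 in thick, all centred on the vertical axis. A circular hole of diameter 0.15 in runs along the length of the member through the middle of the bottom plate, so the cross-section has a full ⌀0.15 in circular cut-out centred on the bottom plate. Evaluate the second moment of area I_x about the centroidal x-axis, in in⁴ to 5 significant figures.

I_x ≈ 40.758 in⁴

Treat the section as a set of non-overlapping primitives; coordinates are from the bounding-box lower-left.
Bottom plate: 5.2 × 0.65, A = 3.38 in², y = 0.325 in, Ī = 0.1190042 in⁴.
Web plate: 0.65 × 4, A = 2.6 in², y = 2.65 in, Ī = 3.466667 in⁴.
Top plate: 2.8 × 1.05, A = 2.94 in², y = 5.175 in, Ī = 0.2701125 in⁴.
Hole (subtracted): ⌀0.15, A = 0.01767146 in², y = 0.325 in, Ī = 0.00002485049 in⁴.
Centroid: ȳ = ΣA·y / ΣA = 2.605752 in.
Transfer each piece to the centroidal x-axis using Ī + A·d² with d = y − 2.605752:
  bottom plate: d = -2.280752 in → contributes +17.70118 in⁴
  web plate: d = 0.04424841 in → contributes +3.471757 in⁴
  top plate: d = 2.569248 in → contributes +19.67716 in⁴
  hole: d = -2.280752 in → contributes −0.09194874 in⁴
Total I = 40.75815 in⁴.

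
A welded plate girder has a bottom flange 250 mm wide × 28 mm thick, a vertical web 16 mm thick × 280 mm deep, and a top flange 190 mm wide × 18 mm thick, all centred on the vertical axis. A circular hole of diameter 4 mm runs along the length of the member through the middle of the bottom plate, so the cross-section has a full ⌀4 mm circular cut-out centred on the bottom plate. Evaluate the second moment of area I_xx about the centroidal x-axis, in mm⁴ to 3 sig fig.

Split into non-overlapping primitives; take the origin at the lower-left of the bounding box.
Bottom plate: 250 × 28, A = 7 000 mm², y = 14 mm, Ī = 457 333 mm⁴.
Web plate: 16 × 280, A = 4 480 mm², y = 168 mm, Ī = 29 269 333 mm⁴.
Top plate: 190 × 18, A = 3 420 mm², y = 317 mm, Ī = 92 340 mm⁴.
Hole (subtracted): ⌀4, A = 12.566 mm², y = 14 mm, Ī = 12.566 mm⁴.
Centroid: ȳ = ΣA·y / ΣA = 129.95 mm.
Transfer each piece to the centroidal x-axis using Ī + A·d² with d = y − 129.95:
  bottom plate: d = -115.95 mm → contributes +94 566 196 mm⁴
  web plate: d = 38.051 mm → contributes +35 755 899 mm⁴
  top plate: d = 187.05 mm → contributes +119 751 823 mm⁴
  hole: d = -115.95 mm → contributes −168 956 mm⁴
Total I = 249 904 962 mm⁴.

I_xx ≈ 2.50 × 10⁸ mm⁴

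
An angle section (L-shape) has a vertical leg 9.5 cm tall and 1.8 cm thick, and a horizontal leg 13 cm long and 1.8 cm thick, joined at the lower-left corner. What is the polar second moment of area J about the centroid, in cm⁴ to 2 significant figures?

J ≈ 880 cm⁴

Split into non-overlapping primitives; take the origin at the lower-left of the bounding box.
Vertical leg: 1.8 × 9.5, A = 17.1 cm², y = 4.75 cm, Ī = 128.6 cm⁴.
Horizontal leg (remainder): 11.2 × 1.8, A = 20.16 cm², y = 0.9 cm, Ī = 5.443 cm⁴.
Centroid: ȳ = ΣA·y / ΣA = 2.667 cm.
Transfer each piece to the centroidal x-axis using Ī + A·d² with d = y − 2.667:
  vertical leg: d = 2.083 cm → contributes +202.8 cm⁴
  horizontal leg (remainder): d = -1.767 cm → contributes +68.38 cm⁴
Total I = 271.2 cm⁴.
For the y-axis: x̄ = 4.417 cm.
Repeating about the centroidal y-axis gives I_y = 606.3 cm⁴.
Polar second moment: J = I_x + I_y = 877.5 cm⁴.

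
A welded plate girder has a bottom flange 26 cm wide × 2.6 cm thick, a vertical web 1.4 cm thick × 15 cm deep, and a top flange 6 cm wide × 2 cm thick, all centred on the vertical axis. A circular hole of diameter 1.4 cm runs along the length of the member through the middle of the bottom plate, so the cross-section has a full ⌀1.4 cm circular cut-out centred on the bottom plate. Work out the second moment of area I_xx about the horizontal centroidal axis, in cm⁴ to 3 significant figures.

I_xx ≈ 4100 cm⁴

Split into non-overlapping primitives; take the origin at the lower-left of the bounding box.
Bottom plate: 26 × 2.6, A = 67.6 cm², y = 1.3 cm, Ī = 38.081 cm⁴.
Web plate: 1.4 × 15, A = 21 cm², y = 10.1 cm, Ī = 393.75 cm⁴.
Top plate: 6 × 2, A = 12 cm², y = 18.6 cm, Ī = 4 cm⁴.
Hole (subtracted): ⌀1.4, A = 1.5394 cm², y = 1.3 cm, Ī = 0.18857 cm⁴.
Centroid: ȳ = ΣA·y / ΣA = 5.2612 cm.
Transfer each piece to the horizontal centroidal axis using Ī + A·d² with d = y − 5.2612:
  bottom plate: d = -3.9612 cm → contributes +1098.8 cm⁴
  web plate: d = 4.8388 cm → contributes +885.44 cm⁴
  top plate: d = 13.339 cm → contributes +2139.1 cm⁴
  hole: d = -3.9612 cm → contributes −24.343 cm⁴
Total I = 4 099 cm⁴.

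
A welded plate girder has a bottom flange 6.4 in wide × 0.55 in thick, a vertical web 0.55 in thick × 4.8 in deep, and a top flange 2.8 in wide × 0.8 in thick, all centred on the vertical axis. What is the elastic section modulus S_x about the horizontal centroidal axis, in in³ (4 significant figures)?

S_x ≈ 13.11 in³

Treat the section as a set of non-overlapping primitives; coordinates are from the bounding-box lower-left.
Bottom plate: 6.4 × 0.55, A = 3.52 in², y = 0.275 in, Ī = 0.0887333 in⁴.
Web plate: 0.55 × 4.8, A = 2.64 in², y = 2.95 in, Ī = 5.0688 in⁴.
Top plate: 2.8 × 0.8, A = 2.24 in², y = 5.75 in, Ī = 0.119467 in⁴.
Centroid: ȳ = ΣA·y / ΣA = 2.57571 in.
Transfer each piece to the horizontal centroidal axis using Ī + A·d² with d = y − 2.57571:
  bottom plate: d = -2.30071 in → contributes +18.7211 in⁴
  web plate: d = 0.374286 in → contributes +5.43864 in⁴
  top plate: d = 3.17429 in → contributes +22.6899 in⁴
Total I = 46.8496 in⁴.
Extreme fibre distance c = 3.57429 in; S = I/c = 13.1074 in³.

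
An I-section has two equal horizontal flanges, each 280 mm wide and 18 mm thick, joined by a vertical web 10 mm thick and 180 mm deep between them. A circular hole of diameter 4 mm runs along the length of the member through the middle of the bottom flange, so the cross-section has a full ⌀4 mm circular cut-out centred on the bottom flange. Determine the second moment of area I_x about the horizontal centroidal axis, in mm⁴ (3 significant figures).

Treat the section as a set of non-overlapping primitives; coordinates are from the bounding-box lower-left.
Bottom flange: 280 × 18, A = 5 040 mm², y = 9 mm, Ī = 136 080 mm⁴.
Web: 10 × 180, A = 1 800 mm², y = 108 mm, Ī = 4 860 000 mm⁴.
Top flange: 280 × 18, A = 5 040 mm², y = 207 mm, Ī = 136 080 mm⁴.
Hole (subtracted): ⌀4, A = 12.566 mm², y = 9 mm, Ī = 12.566 mm⁴.
Centroid: ȳ = ΣA·y / ΣA = 108.1 mm.
Transfer each piece to the horizontal centroidal axis using Ī + A·d² with d = y − 108.1:
  bottom flange: d = -99.105 mm → contributes +49 637 788 mm⁴
  web: d = -0.10483 mm → contributes +4 860 020 mm⁴
  top flange: d = 98.895 mm → contributes +49 428 563 mm⁴
  hole: d = -99.105 mm → contributes −123 437 mm⁴
Total I = 103 802 934 mm⁴.

I_x ≈ 1.04 × 10⁸ mm⁴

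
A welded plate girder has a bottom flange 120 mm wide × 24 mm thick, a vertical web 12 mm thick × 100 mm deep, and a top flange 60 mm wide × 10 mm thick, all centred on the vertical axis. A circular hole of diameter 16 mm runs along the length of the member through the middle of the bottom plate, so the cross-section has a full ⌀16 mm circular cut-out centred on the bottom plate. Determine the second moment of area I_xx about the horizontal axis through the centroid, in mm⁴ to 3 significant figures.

I_xx ≈ 9.30 × 10⁶ mm⁴

Split into non-overlapping primitives; take the origin at the lower-left of the bounding box.
Bottom plate: 120 × 24, A = 2 880 mm², y = 12 mm, Ī = 138 240 mm⁴.
Web plate: 12 × 100, A = 1 200 mm², y = 74 mm, Ī = 1 000 000 mm⁴.
Top plate: 60 × 10, A = 600 mm², y = 129 mm, Ī = 5 000 mm⁴.
Hole (subtracted): ⌀16, A = 201.06 mm², y = 12 mm, Ī = 3 217 mm⁴.
Centroid: ȳ = ΣA·y / ΣA = 44.284 mm.
Transfer each piece to the horizontal axis through the centroid using Ī + A·d² with d = y − 44.284:
  bottom plate: d = -32.284 mm → contributes +3 140 021 mm⁴
  web plate: d = 29.716 mm → contributes +2 059 618 mm⁴
  top plate: d = 84.716 mm → contributes +4 311 036 mm⁴
  hole: d = -32.284 mm → contributes −212 781 mm⁴
Total I = 9 297 893 mm⁴.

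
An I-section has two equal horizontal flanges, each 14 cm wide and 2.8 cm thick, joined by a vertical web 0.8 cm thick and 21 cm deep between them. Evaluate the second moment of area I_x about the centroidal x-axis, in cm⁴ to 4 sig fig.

Break the section into simple shapes (no overlaps), measuring from the bottom-left corner of the bounding box.
Bottom flange: 14 × 2.8, A = 39.2 cm², y = 1.4 cm, Ī = 25.6107 cm⁴.
Web: 0.8 × 21, A = 16.8 cm², y = 13.3 cm, Ī = 617.4 cm⁴.
Top flange: 14 × 2.8, A = 39.2 cm², y = 25.2 cm, Ī = 25.6107 cm⁴.
By symmetry the centroid is at mid-height, ȳ = 13.3 cm.
Transfer each piece to the centroidal x-axis using Ī + A·d² with d = y − 13.3:
  bottom flange: d = -11.9 cm → contributes +5576.72 cm⁴
  web: d = 0 cm → contributes +617.4 cm⁴
  top flange: d = 11.9 cm → contributes +5576.72 cm⁴
Total I = 11770.8 cm⁴.

I_x ≈ 1.177 × 10⁴ cm⁴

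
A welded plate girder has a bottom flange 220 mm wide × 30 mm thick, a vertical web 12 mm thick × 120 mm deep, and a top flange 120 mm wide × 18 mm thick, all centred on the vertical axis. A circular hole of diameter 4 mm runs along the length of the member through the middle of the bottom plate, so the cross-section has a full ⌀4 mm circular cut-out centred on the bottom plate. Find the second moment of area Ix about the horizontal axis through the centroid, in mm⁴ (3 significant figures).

Ix ≈ 3.79 × 10⁷ mm⁴

Break the section into simple shapes (no overlaps), measuring from the bottom-left corner of the bounding box.
Bottom plate: 220 × 30, A = 6 600 mm², y = 15 mm, Ī = 495 000 mm⁴.
Web plate: 12 × 120, A = 1 440 mm², y = 90 mm, Ī = 1 728 000 mm⁴.
Top plate: 120 × 18, A = 2 160 mm², y = 159 mm, Ī = 58 320 mm⁴.
Hole (subtracted): ⌀4, A = 12.566 mm², y = 15 mm, Ī = 12.566 mm⁴.
Centroid: ȳ = ΣA·y / ΣA = 56.133 mm.
Transfer each piece to the horizontal axis through the centroid using Ī + A·d² with d = y − 56.133:
  bottom plate: d = -41.133 mm → contributes +11 661 712 mm⁴
  web plate: d = 33.867 mm → contributes +3 379 639 mm⁴
  top plate: d = 102.87 mm → contributes +22 914 606 mm⁴
  hole: d = -41.133 mm → contributes −21 274 mm⁴
Total I = 37 934 683 mm⁴.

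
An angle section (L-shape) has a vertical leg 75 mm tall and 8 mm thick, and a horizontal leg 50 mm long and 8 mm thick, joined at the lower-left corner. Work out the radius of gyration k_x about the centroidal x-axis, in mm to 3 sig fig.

k_x ≈ 23.7 mm

Decompose the section into non-overlapping parts with the origin at the bottom-left of its bounding rectangle.
Vertical leg: 8 × 75, A = 600 mm², y = 37.5 mm, Ī = 281 250 mm⁴.
Horizontal leg (remainder): 42 × 8, A = 336 mm², y = 4 mm, Ī = 1 792 mm⁴.
Centroid: ȳ = ΣA·y / ΣA = 25.474 mm.
Transfer each piece to the centroidal x-axis using Ī + A·d² with d = y − 25.474:
  vertical leg: d = 12.026 mm → contributes +368 020 mm⁴
  horizontal leg (remainder): d = -21.474 mm → contributes +156 738 mm⁴
Total I = 524 757 mm⁴.
Radius of gyration: k = √(I/A) = √(524 757 / 936) = 23.678 mm.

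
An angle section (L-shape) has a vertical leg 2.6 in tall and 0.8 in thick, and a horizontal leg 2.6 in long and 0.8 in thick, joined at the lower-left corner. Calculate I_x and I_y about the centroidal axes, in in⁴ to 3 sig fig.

Break the section into simple shapes (no overlaps), measuring from the bottom-left corner of the bounding box.
Vertical leg: 0.8 × 2.6, A = 2.08 in², y = 1.3 in, Ī = 1.1717 in⁴.
Horizontal leg (remainder): 1.8 × 0.8, A = 1.44 in², y = 0.4 in, Ī = 0.0768 in⁴.
Centroid: ȳ = ΣA·y / ΣA = 0.93182 in.
Transfer each piece to the centroidal x-axis using Ī + A·d² with d = y − 0.93182:
  vertical leg: d = 0.36818 in → contributes +1.4537 in⁴
  horizontal leg (remainder): d = -0.53182 in → contributes +0.48408 in⁴
Total I = 1.9378 in⁴.
For the y-axis: x̄ = 0.93182 in.
Repeating about the centroidal y-axis gives I_y = 1.9378 in⁴.

I_x ≈ 1.94 in⁴, I_y ≈ 1.94 in⁴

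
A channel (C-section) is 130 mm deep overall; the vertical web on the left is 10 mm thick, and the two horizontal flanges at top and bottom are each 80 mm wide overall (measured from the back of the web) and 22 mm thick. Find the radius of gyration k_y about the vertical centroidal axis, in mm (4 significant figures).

k_y ≈ 24.97 mm

Treat the section as a set of non-overlapping primitives; coordinates are from the bounding-box lower-left.
Web: 10 × 130, A = 1 300 mm², x = 5 mm, Ī = 10833.3 mm⁴.
Top flange (beyond web): 70 × 22, A = 1 540 mm², x = 45 mm, Ī = 628 833 mm⁴.
Bottom flange (beyond web): 70 × 22, A = 1 540 mm², x = 45 mm, Ī = 628 833 mm⁴.
Centroid: x̄ = ΣA·x / ΣA = 33.1279 mm.
Transfer each piece to the vertical centroidal axis using Ī + A·d² with d = x − 33.1279:
  web: d = -28.1279 mm → contributes +1 039 362 mm⁴
  top flange (beyond web): d = 11.8721 mm → contributes +845 893 mm⁴
  bottom flange (beyond web): d = 11.8721 mm → contributes +845 893 mm⁴
Total I = 2 731 148 mm⁴.
Radius of gyration: k = √(I/A) = √(2 731 148 / 4 380) = 24.971 mm.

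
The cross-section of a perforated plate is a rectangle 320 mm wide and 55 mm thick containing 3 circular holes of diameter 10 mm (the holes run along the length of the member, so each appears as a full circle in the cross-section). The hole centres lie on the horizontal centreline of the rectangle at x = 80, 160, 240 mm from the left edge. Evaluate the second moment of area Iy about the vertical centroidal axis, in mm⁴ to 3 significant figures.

Treat the section as a set of non-overlapping primitives; coordinates are from the bounding-box lower-left.
Plate: 320 × 55, A = 17 600 mm², x = 160 mm, Ī = 150 186 667 mm⁴.
Hole 1 (subtracted): ⌀10, A = 78.54 mm², x = 80 mm, Ī = 490.87 mm⁴.
Hole 2 (subtracted): ⌀10, A = 78.54 mm², x = 160 mm, Ī = 490.87 mm⁴.
Hole 3 (subtracted): ⌀10, A = 78.54 mm², x = 240 mm, Ī = 490.87 mm⁴.
By symmetry the centroid is at mid-width, x̄ = 160 mm.
Transfer each piece to the vertical centroidal axis using Ī + A·d² with d = x − 160:
  plate: d = 0 mm → contributes +150 186 667 mm⁴
  hole 1: d = -80 mm → contributes −503 146 mm⁴
  hole 2: d = 0 mm → contributes −490.87 mm⁴
  hole 3: d = 80 mm → contributes −503 146 mm⁴
Total I = 149 179 884 mm⁴.

Iy ≈ 1.49 × 10⁸ mm⁴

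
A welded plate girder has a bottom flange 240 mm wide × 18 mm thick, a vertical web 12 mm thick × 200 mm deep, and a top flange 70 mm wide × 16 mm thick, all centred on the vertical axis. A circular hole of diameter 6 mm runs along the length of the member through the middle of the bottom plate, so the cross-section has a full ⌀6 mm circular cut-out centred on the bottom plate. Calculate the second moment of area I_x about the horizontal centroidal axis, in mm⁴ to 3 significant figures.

I_x ≈ 5.68 × 10⁷ mm⁴

Treat the section as a set of non-overlapping primitives; coordinates are from the bounding-box lower-left.
Bottom plate: 240 × 18, A = 4 320 mm², y = 9 mm, Ī = 116 640 mm⁴.
Web plate: 12 × 200, A = 2 400 mm², y = 118 mm, Ī = 8 000 000 mm⁴.
Top plate: 70 × 16, A = 1 120 mm², y = 226 mm, Ī = 23 893 mm⁴.
Hole (subtracted): ⌀6, A = 28.274 mm², y = 9 mm, Ī = 63.617 mm⁴.
Centroid: ȳ = ΣA·y / ΣA = 73.6 mm.
Transfer each piece to the horizontal centroidal axis using Ī + A·d² with d = y − 73.6:
  bottom plate: d = -64.6 mm → contributes +18 144 871 mm⁴
  web plate: d = 44.4 mm → contributes +12 731 195 mm⁴
  top plate: d = 152.4 mm → contributes +26 036 634 mm⁴
  hole: d = -64.6 mm → contributes −118 058 mm⁴
Total I = 56 794 643 mm⁴.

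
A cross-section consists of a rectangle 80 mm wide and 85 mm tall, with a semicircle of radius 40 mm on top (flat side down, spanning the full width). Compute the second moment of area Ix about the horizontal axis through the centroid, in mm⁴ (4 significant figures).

Ix ≈ 1.087 × 10⁷ mm⁴

Break the section into simple shapes (no overlaps), measuring from the bottom-left corner of the bounding box.
Rectangular body: 80 × 85, A = 6 800 mm², y = 42.5 mm, Ī = 4 094 167 mm⁴.
Semicircular cap: semicircle r = 40, A = 2513.27 mm², y = 101.977 mm, Ī = 280 978 mm⁴.
Centroid: ȳ = ΣA·y / ΣA = 58.5503 mm.
Transfer each piece to the horizontal axis through the centroid using Ī + A·d² with d = y − 58.5503:
  rectangular body: d = -16.0503 mm → contributes +5 845 929 mm⁴
  semicircular cap: d = 43.4262 mm → contributes +5 020 604 mm⁴
Total I = 10 866 533 mm⁴.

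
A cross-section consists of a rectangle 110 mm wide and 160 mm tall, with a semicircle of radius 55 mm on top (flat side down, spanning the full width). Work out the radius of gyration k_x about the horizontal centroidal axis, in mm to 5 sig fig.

k_x ≈ 59.266 mm

Split into non-overlapping primitives; take the origin at the lower-left of the bounding box.
Rectangular body: 110 × 160, A = 17 600 mm², y = 80 mm, Ī = 37 546 667 mm⁴.
Semicircular cap: semicircle r = 55, A = 4751.659 mm², y = 183.3427 mm, Ī = 1 004 345 mm⁴.
Centroid: ȳ = ΣA·y / ΣA = 101.9693 mm.
Transfer each piece to the horizontal centroidal axis using Ī + A·d² with d = y − 101.9693:
  rectangular body: d = -21.96926 mm → contributes +46 041 277 mm⁴
  semicircular cap: d = 81.37347 mm → contributes +32 468 124 mm⁴
Total I = 78 509 401 mm⁴.
Radius of gyration: k = √(I/A) = √(78 509 401 / 22351.66) = 59.26605 mm.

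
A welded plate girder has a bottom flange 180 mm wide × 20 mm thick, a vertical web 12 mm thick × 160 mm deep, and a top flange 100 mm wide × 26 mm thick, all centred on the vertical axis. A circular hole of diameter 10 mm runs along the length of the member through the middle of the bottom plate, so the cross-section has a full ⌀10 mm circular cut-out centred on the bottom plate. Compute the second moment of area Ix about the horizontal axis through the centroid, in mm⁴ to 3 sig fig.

Decompose the section into non-overlapping parts with the origin at the bottom-left of its bounding rectangle.
Bottom plate: 180 × 20, A = 3 600 mm², y = 10 mm, Ī = 120 000 mm⁴.
Web plate: 12 × 160, A = 1 920 mm², y = 100 mm, Ī = 4 096 000 mm⁴.
Top plate: 100 × 26, A = 2 600 mm², y = 193 mm, Ī = 146 467 mm⁴.
Hole (subtracted): ⌀10, A = 78.54 mm², y = 10 mm, Ī = 490.87 mm⁴.
Centroid: ȳ = ΣA·y / ΣA = 90.657 mm.
Transfer each piece to the horizontal axis through the centroid using Ī + A·d² with d = y − 90.657:
  bottom plate: d = -80.657 mm → contributes +23 539 982 mm⁴
  web plate: d = 9.343 mm → contributes +4 263 600 mm⁴
  top plate: d = 102.34 mm → contributes +27 379 103 mm⁴
  hole: d = -80.657 mm → contributes −511 436 mm⁴
Total I = 54 671 250 mm⁴.

Ix ≈ 5.47 × 10⁷ mm⁴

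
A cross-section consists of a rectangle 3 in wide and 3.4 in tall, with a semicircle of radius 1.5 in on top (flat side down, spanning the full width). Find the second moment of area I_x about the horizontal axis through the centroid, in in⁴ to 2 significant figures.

Treat the section as a set of non-overlapping primitives; coordinates are from the bounding-box lower-left.
Rectangular body: 3 × 3.4, A = 10.2 in², y = 1.7 in, Ī = 9.826 in⁴.
Semicircular cap: semicircle r = 1.5, A = 3.534 in², y = 4.037 in, Ī = 0.5556 in⁴.
Centroid: ȳ = ΣA·y / ΣA = 2.301 in.
Transfer each piece to the horizontal axis through the centroid using Ī + A·d² with d = y − 2.301:
  rectangular body: d = -0.6013 in → contributes +13.51 in⁴
  semicircular cap: d = 1.735 in → contributes +11.2 in⁴
Total I = 24.71 in⁴.

I_x ≈ 25 in⁴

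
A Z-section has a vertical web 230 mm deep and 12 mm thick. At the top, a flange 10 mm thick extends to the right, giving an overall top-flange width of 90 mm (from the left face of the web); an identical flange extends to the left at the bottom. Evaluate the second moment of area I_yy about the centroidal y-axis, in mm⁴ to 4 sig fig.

I_yy ≈ 3.983 × 10⁶ mm⁴

Split into non-overlapping primitives; take the origin at the lower-left of the bounding box.
Web: 12 × 230, A = 2 760 mm², x = 84 mm, Ī = 33 120 mm⁴.
Top flange (beyond web): 78 × 10, A = 780 mm², x = 129 mm, Ī = 395 460 mm⁴.
Bottom flange (beyond web): 78 × 10, A = 780 mm², x = 39 mm, Ī = 395 460 mm⁴.
Centroid: x̄ = ΣA·x / ΣA = 84 mm.
Transfer each piece to the centroidal y-axis using Ī + A·d² with d = x − 84:
  web: d = 0 mm → contributes +33 120 mm⁴
  top flange (beyond web): d = 45 mm → contributes +1 974 960 mm⁴
  bottom flange (beyond web): d = -45 mm → contributes +1 974 960 mm⁴
Total I = 3 983 040 mm⁴.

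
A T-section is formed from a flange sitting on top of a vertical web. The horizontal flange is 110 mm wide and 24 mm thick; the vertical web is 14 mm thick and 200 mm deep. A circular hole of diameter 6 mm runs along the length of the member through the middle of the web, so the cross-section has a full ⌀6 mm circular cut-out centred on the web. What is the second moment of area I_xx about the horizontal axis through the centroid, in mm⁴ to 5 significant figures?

I_xx ≈ 2.6421 × 10⁷ mm⁴

Decompose the section into non-overlapping parts with the origin at the bottom-left of its bounding rectangle.
Flange: 110 × 24, A = 2 640 mm², y = 212 mm, Ī = 126 720 mm⁴.
Web: 14 × 200, A = 2 800 mm², y = 100 mm, Ī = 9 333 333 mm⁴.
Hole (subtracted): ⌀6, A = 28.27433 mm², y = 100 mm, Ī = 63.61725 mm⁴.
Centroid: ȳ = ΣA·y / ΣA = 154.6369 mm.
Transfer each piece to the horizontal axis through the centroid using Ī + A·d² with d = y − 154.6369:
  flange: d = 57.36308 mm → contributes +8 813 702 mm⁴
  web: d = -54.63692 mm → contributes +17 691 873 mm⁴
  hole: d = -54.63692 mm → contributes −84467.95 mm⁴
Total I = 26 421 106 mm⁴.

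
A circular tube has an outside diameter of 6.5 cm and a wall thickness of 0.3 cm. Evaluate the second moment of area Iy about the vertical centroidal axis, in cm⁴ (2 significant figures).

Split into non-overlapping primitives; take the origin at the lower-left of the bounding box.
Outer circle: ⌀6.5, A = 33.18 cm², x = 3.25 cm, Ī = 87.62 cm⁴.
Bore (subtracted): ⌀5.9, A = 27.34 cm², x = 3.25 cm, Ī = 59.48 cm⁴.
By symmetry the centroid is at mid-width, x̄ = 3.25 cm.
All pieces are centred on the vertical centroidal axis, so I = ΣĪ (holes subtracted) = 28.14 cm⁴.

Iy ≈ 28 cm⁴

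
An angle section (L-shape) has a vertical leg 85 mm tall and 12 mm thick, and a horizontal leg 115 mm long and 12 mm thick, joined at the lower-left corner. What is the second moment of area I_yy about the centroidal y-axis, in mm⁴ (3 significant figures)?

Treat the section as a set of non-overlapping primitives; coordinates are from the bounding-box lower-left.
Vertical leg: 12 × 85, A = 1 020 mm², x = 6 mm, Ī = 12 240 mm⁴.
Horizontal leg (remainder): 103 × 12, A = 1 236 mm², x = 63.5 mm, Ī = 1 092 727 mm⁴.
Centroid: x̄ = ΣA·x / ΣA = 37.503 mm.
Transfer each piece to the centroidal y-axis using Ī + A·d² with d = x − 37.503:
  vertical leg: d = -31.503 mm → contributes +1 024 506 mm⁴
  horizontal leg (remainder): d = 25.997 mm → contributes +1 928 092 mm⁴
Total I = 2 952 598 mm⁴.

I_yy ≈ 2.95 × 10⁶ mm⁴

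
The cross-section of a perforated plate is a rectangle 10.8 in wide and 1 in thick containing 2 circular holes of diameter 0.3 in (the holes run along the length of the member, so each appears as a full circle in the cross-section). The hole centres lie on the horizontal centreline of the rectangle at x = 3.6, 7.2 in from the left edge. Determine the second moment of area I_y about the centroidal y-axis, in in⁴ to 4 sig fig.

Split into non-overlapping primitives; take the origin at the lower-left of the bounding box.
Plate: 10.8 × 1, A = 10.8 in², x = 5.4 in, Ī = 104.976 in⁴.
Hole 1 (subtracted): ⌀0.3, A = 0.0706858 in², x = 3.6 in, Ī = 0.000397608 in⁴.
Hole 2 (subtracted): ⌀0.3, A = 0.0706858 in², x = 7.2 in, Ī = 0.000397608 in⁴.
By symmetry the centroid is at mid-width, x̄ = 5.4 in.
Transfer each piece to the centroidal y-axis using Ī + A·d² with d = x − 5.4:
  plate: d = 0 in → contributes +104.976 in⁴
  hole 1: d = -1.8 in → contributes −0.22942 in⁴
  hole 2: d = 1.8 in → contributes −0.22942 in⁴
Total I = 104.517 in⁴.

I_y ≈ 104.5 in⁴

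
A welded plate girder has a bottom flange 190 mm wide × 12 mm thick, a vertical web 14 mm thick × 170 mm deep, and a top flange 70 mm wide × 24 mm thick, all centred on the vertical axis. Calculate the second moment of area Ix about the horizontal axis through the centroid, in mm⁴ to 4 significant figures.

Decompose the section into non-overlapping parts with the origin at the bottom-left of its bounding rectangle.
Bottom plate: 190 × 12, A = 2 280 mm², y = 6 mm, Ī = 27 360 mm⁴.
Web plate: 14 × 170, A = 2 380 mm², y = 97 mm, Ī = 5 731 833 mm⁴.
Top plate: 70 × 24, A = 1 680 mm², y = 194 mm, Ī = 80 640 mm⁴.
Centroid: ȳ = ΣA·y / ΣA = 89.9779 mm.
Transfer each piece to the horizontal axis through the centroid using Ī + A·d² with d = y − 89.9779:
  bottom plate: d = -83.9779 mm → contributes +16 106 583 mm⁴
  web plate: d = 7.02208 mm → contributes +5 849 190 mm⁴
  top plate: d = 104.022 mm → contributes +18 259 237 mm⁴
Total I = 40 215 010 mm⁴.

Ix ≈ 4.022 × 10⁷ mm⁴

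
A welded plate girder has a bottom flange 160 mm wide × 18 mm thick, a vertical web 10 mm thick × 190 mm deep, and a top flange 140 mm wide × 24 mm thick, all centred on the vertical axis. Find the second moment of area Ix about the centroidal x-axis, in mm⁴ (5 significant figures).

Treat the section as a set of non-overlapping primitives; coordinates are from the bounding-box lower-left.
Bottom plate: 160 × 18, A = 2 880 mm², y = 9 mm, Ī = 77 760 mm⁴.
Web plate: 10 × 190, A = 1 900 mm², y = 113 mm, Ī = 5 715 833 mm⁴.
Top plate: 140 × 24, A = 3 360 mm², y = 220 mm, Ī = 161 280 mm⁴.
Centroid: ȳ = ΣA·y / ΣA = 120.371 mm.
Transfer each piece to the centroidal x-axis using Ī + A·d² with d = y − 120.371:
  bottom plate: d = -111.371 mm → contributes +35 799 844 mm⁴
  web plate: d = -7.371007 mm → contributes +5 819 064 mm⁴
  top plate: d = 99.62899 mm → contributes +33 512 426 mm⁴
Total I = 75 131 333 mm⁴.

Ix ≈ 7.5131 × 10⁷ mm⁴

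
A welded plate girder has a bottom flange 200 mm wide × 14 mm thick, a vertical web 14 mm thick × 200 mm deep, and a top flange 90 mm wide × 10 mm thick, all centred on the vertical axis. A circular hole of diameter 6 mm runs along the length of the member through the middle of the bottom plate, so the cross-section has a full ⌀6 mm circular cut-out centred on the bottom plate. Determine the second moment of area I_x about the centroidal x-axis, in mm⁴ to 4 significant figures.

I_x ≈ 4.473 × 10⁷ mm⁴

Decompose the section into non-overlapping parts with the origin at the bottom-left of its bounding rectangle.
Bottom plate: 200 × 14, A = 2 800 mm², y = 7 mm, Ī = 45733.3 mm⁴.
Web plate: 14 × 200, A = 2 800 mm², y = 114 mm, Ī = 9 333 333 mm⁴.
Top plate: 90 × 10, A = 900 mm², y = 219 mm, Ī = 7 500 mm⁴.
Hole (subtracted): ⌀6, A = 28.2743 mm², y = 7 mm, Ī = 63.6173 mm⁴.
Centroid: ȳ = ΣA·y / ΣA = 82.7758 mm.
Transfer each piece to the centroidal x-axis using Ī + A·d² with d = y − 82.7758:
  bottom plate: d = -75.7758 mm → contributes +16 123 242 mm⁴
  web plate: d = 31.2242 mm → contributes +12 063 200 mm⁴
  top plate: d = 136.224 mm → contributes +16 708 837 mm⁴
  hole: d = -75.7758 mm → contributes −162 414 mm⁴
Total I = 44 732 865 mm⁴.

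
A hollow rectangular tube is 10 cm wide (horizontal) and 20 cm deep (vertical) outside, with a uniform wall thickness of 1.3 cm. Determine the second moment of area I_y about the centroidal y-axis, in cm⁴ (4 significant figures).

Split into non-overlapping primitives; take the origin at the lower-left of the bounding box.
Outer rectangle: 10 × 20, A = 200 cm², x = 5 cm, Ī = 1666.67 cm⁴.
Inner void (subtracted): 7.4 × 17.4, A = 128.76 cm², x = 5 cm, Ī = 587.575 cm⁴.
By symmetry the centroid is at mid-width, x̄ = 5 cm.
All pieces are centred on the centroidal y-axis, so I = ΣĪ (holes subtracted) = 1079.09 cm⁴.

I_y ≈ 1079 cm⁴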